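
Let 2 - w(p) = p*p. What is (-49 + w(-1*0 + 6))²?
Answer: 6889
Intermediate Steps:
w(p) = 2 - p² (w(p) = 2 - p*p = 2 - p²)
(-49 + w(-1*0 + 6))² = (-49 + (2 - (-1*0 + 6)²))² = (-49 + (2 - (0 + 6)²))² = (-49 + (2 - 1*6²))² = (-49 + (2 - 1*36))² = (-49 + (2 - 36))² = (-49 - 34)² = (-83)² = 6889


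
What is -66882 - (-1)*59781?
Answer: -7101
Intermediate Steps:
-66882 - (-1)*59781 = -66882 - 1*(-59781) = -66882 + 59781 = -7101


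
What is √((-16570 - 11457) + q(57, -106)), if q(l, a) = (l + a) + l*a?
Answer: I*√34118 ≈ 184.71*I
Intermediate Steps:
q(l, a) = a + l + a*l (q(l, a) = (a + l) + a*l = a + l + a*l)
√((-16570 - 11457) + q(57, -106)) = √((-16570 - 11457) + (-106 + 57 - 106*57)) = √(-28027 + (-106 + 57 - 6042)) = √(-28027 - 6091) = √(-34118) = I*√34118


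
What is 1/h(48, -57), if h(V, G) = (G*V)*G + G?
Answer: 1/155895 ≈ 6.4146e-6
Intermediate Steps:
h(V, G) = G + V*G² (h(V, G) = V*G² + G = G + V*G²)
1/h(48, -57) = 1/(-57*(1 - 57*48)) = 1/(-57*(1 - 2736)) = 1/(-57*(-2735)) = 1/155895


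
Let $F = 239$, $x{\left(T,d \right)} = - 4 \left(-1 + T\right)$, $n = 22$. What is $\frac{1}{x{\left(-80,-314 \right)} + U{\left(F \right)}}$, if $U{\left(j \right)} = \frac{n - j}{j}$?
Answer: $\frac{239}{77219} \approx 0.0030951$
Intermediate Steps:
$x{\left(T,d \right)} = 4 - 4 T$
$U{\left(j \right)} = \frac{22 - j}{j}$
$\frac{1}{x{\left(-80,-314 \right)} + U{\left(F \right)}} = \frac{1}{\left(4 - -320\right) + \frac{22 - 239}{239}} = \frac{1}{\left(4 + 320\right) + \frac{22 - 239}{239}} = \frac{1}{324 + \frac{1}{239} \left(-217\right)} = \frac{1}{324 - \frac{217}{239}} = \frac{1}{\frac{77219}{239}} = \frac{239}{77219}$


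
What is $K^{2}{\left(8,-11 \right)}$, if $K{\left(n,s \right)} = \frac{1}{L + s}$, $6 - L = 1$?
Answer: $\frac{1}{36} \approx 0.027778$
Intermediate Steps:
$L = 5$ ($L = 6 - 1 = 5$)
$K{\left(n,s \right)} = \frac{1}{5 + s}$
$K^{2}{\left(8,-11 \right)} = \left(\frac{1}{5 - 11}\right)^{2} = \left(\frac{1}{-6}\right)^{2} = \left(- \frac{1}{6}\right)^{2} = \frac{1}{36}$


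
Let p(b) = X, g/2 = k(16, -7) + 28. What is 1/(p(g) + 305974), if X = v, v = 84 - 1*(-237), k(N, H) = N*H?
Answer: 1/306295 ≈ 3.2648e-6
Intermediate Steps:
k(N, H) = H*N
g = -168 (g = 2*(-7*16 + 28) = 2*(-112 + 28) = 2*(-84) = -168)
v = 321 (v = 84 + 237 = 321)
X = 321
p(b) = 321
1/(p(g) + 305974) = 1/(321 + 305974) = 1/306295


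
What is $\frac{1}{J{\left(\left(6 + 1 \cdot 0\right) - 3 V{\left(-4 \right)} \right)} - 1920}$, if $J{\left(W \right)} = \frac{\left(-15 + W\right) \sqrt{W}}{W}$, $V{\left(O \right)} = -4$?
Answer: $- \frac{3840}{7372799} - \frac{\sqrt{2}}{7372799} \approx -0.00052103$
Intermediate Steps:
$J{\left(W \right)} = \frac{-15 + W}{\sqrt{W}}$ ($J{\left(W \right)} = \frac{\sqrt{W} \left(-15 + W\right)}{W} = \frac{-15 + W}{\sqrt{W}}$)
$\frac{1}{J{\left(\left(6 + 1 \cdot 0\right) - 3 V{\left(-4 \right)} \right)} - 1920} = \frac{1}{\frac{-15 + \left(\left(6 + 1 \cdot 0\right) - -12\right)}{\sqrt{\left(6 + 1 \cdot 0\right) - -12}} - 1920} = \frac{1}{\frac{-15 + \left(\left(6 + 0\right) + 12\right)}{\sqrt{\left(6 + 0\right) + 12}} - 1920} = \frac{1}{\frac{-15 + \left(6 + 12\right)}{\sqrt{6 + 12}} - 1920} = \frac{1}{\frac{-15 + 18}{3 \sqrt{2}} - 1920} = \frac{1}{\frac{\sqrt{2}}{6} \cdot 3 - 1920} = \frac{1}{\frac{\sqrt{2}}{2} - 1920} = \frac{1}{-1920 + \frac{\sqrt{2}}{2}}$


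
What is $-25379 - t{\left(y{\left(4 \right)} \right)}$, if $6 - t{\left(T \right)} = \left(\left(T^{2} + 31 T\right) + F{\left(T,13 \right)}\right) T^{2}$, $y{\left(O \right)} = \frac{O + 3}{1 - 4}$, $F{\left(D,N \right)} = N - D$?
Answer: $- \frac{2078921}{81} \approx -25666.0$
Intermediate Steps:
$y{\left(O \right)} = -1 - \frac{O}{3}$ ($y{\left(O \right)} = \frac{3 + O}{-3} = \left(3 + O\right) \left(- \frac{1}{3}\right) = -1 - \frac{O}{3}$)
$t{\left(T \right)} = 6 - T^{2} \left(13 + T^{2} + 30 T\right)$ ($t{\left(T \right)} = 6 - \left(\left(T^{2} + 31 T\right) - \left(-13 + T\right)\right) T^{2} = 6 - \left(13 + T^{2} + 30 T\right) T^{2} = 6 - T^{2} \left(13 + T^{2} + 30 T\right)$)
$-25379 - t{\left(y{\left(4 \right)} \right)} = -25379 - \left(6 - \left(-1 - \frac{4}{3}\right)^{4} - 30 \left(-1 - \frac{4}{3}\right)^{3} - 13 \left(-1 - \frac{4}{3}\right)^{2}\right) = -25379 - \left(6 - \left(- \frac{7}{3}\right)^{4} - 30 \left(- \frac{7}{3}\right)^{3} - 13 \left(- \frac{7}{3}\right)^{2}\right) = -25379 - \left(6 - \frac{2401}{81} - - \frac{3430}{9} - \frac{637}{9}\right) = -25379 - \left(6 - \frac{2401}{81} + \frac{3430}{9} - \frac{637}{9}\right) = -25379 - \frac{23222}{81} = - \frac{2078921}{81}$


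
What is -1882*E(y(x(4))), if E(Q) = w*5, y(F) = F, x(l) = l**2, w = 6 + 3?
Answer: -84690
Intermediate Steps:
w = 9
E(Q) = 45 (E(Q) = 9*5 = 45)
-1882*E(y(x(4))) = -1882*45 = -84690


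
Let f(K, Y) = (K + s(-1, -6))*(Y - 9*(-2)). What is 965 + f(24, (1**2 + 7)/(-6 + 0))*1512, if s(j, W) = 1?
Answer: 630965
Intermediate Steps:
f(K, Y) = (1 + K)*(18 + Y) (f(K, Y) = (K + 1)*(Y - 9*(-2)) = (1 + K)*(Y + 18) = (1 + K)*(18 + Y))
965 + f(24, (1**2 + 7)/(-6 + 0))*1512 = 965 + (18 + (1**2 + 7)/(-6 + 0) + 18*24 + 24*((1**2 + 7)/(-6 + 0)))*1512 = 965 + (18 + (1 + 7)/(-6) + 432 + 24*((1 + 7)/(-6)))*1512 = 965 + (18 + 8*(-1/6) + 432 + 24*(8*(-1/6)))*1512 = 965 + (18 - 4/3 + 432 + 24*(-4/3))*1512 = 965 + (18 - 4/3 + 432 - 32)*1512 = 965 + (1250/3)*1512 = 965 + 630000 = 630965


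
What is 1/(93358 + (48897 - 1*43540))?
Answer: 1/98715 ≈ 1.0130e-5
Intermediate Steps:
1/(93358 + (48897 - 1*43540)) = 1/(93358 + (48897 - 43540)) = 1/(93358 + 5357) = 1/98715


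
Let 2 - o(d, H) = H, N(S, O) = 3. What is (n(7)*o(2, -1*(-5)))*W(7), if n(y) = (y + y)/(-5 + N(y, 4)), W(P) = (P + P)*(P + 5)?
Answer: 3528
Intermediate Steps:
W(P) = 2*P*(5 + P) (W(P) = (2*P)*(5 + P) = 2*P*(5 + P))
n(y) = -y (n(y) = (y + y)/(-5 + 3) = (2*y)/(-2) = (2*y)*(-½) = -y)
o(d, H) = 2 - H
(n(7)*o(2, -1*(-5)))*W(7) = ((-1*7)*(2 - (-1)*(-5)))*(2*7*(5 + 7)) = (-7*(2 - 1*5))*(2*7*12) = -7*(2 - 5)*168 = -7*(-3)*168 = 21*168 = 3528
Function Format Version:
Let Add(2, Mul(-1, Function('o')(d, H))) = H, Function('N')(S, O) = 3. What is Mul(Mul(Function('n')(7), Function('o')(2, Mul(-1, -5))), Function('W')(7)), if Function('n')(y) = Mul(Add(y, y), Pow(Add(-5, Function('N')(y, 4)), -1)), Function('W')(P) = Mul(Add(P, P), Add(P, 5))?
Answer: 3528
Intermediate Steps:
Function('W')(P) = Mul(2, P, Add(5, P)) (Function('W')(P) = Mul(Mul(2, P), Add(5, P)) = Mul(2, P, Add(5, P)))
Function('n')(y) = Mul(-1, y) (Function('n')(y) = Mul(Add(y, y), Pow(Add(-5, 3), -1)) = Mul(Mul(2, y), Pow(-2, -1)) = Mul(Mul(2, y), Rational(-1, 2)) = Mul(-1, y))
Function('o')(d, H) = Add(2, Mul(-1, H))
Mul(Mul(Function('n')(7), Function('o')(2, Mul(-1, -5))), Function('W')(7)) = Mul(Mul(Mul(-1, 7), Add(2, Mul(-1, Mul(-1, -5)))), Mul(2, 7, Add(5, 7))) = Mul(Mul(-7, Add(2, Mul(-1, 5))), Mul(2, 7, 12)) = Mul(Mul(-7, Add(2, -5)), 168) = Mul(Mul(-7, -3), 168) = Mul(21, 168) = 3528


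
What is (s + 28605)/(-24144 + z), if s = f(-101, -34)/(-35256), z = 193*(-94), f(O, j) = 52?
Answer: -19394189/28669908 ≈ -0.67647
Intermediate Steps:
z = -18142
s = -1/678 (s = 52/(-35256) = 52*(-1/35256) = -1/678 ≈ -0.0014749)
(s + 28605)/(-24144 + z) = (-1/678 + 28605)/(-24144 - 18142) = (19394189/678)/(-42286) = (19394189/678)*(-1/42286) = -19394189/28669908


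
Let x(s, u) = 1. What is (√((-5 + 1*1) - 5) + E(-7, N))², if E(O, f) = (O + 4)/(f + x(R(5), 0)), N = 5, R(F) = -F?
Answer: (-1 + 6*I)²/4 ≈ -8.75 - 3.0*I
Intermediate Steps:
E(O, f) = (4 + O)/(1 + f) (E(O, f) = (O + 4)/(f + 1) = (4 + O)/(1 + f))
(√((-5 + 1*1) - 5) + E(-7, N))² = (√((-5 + 1*1) - 5) + (4 - 7)/(1 + 5))² = (√((-5 + 1) - 5) - 3/6)² = (√(-4 - 5) + (⅙)*(-3))² = (√(-9) - ½)² = (3*I - ½)² = (-½ + 3*I)²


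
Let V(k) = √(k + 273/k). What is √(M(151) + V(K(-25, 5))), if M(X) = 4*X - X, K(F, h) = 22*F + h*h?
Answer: √(11325 + 5*I*√13138)/5 ≈ 21.291 + 0.53836*I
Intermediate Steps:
K(F, h) = h² + 22*F (K(F, h) = 22*F + h² = h² + 22*F)
M(X) = 3*X
√(M(151) + V(K(-25, 5))) = √(3*151 + √((5² + 22*(-25)) + 273/(5² + 22*(-25)))) = √(453 + √((25 - 550) + 273/(25 - 550))) = √(453 + √(-525 + 273/(-525))) = √(453 + √(-525 + 273*(-1/525))) = √(453 + √(-525 - 13/25)) = √(453 + √(-13138/25)) = √(453 + I*√13138/5)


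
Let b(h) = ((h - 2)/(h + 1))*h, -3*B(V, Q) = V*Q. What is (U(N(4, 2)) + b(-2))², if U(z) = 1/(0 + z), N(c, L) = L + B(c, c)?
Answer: 6889/100 ≈ 68.890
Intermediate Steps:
B(V, Q) = -Q*V/3 (B(V, Q) = -V*Q/3 = -Q*V/3)
N(c, L) = L - c²/3 (N(c, L) = L - c*c/3 = L - c²/3)
U(z) = 1/z
b(h) = h*(-2 + h)/(1 + h) (b(h) = ((-2 + h)/(1 + h))*h = h*(-2 + h)/(1 + h))
(U(N(4, 2)) + b(-2))² = (1/(2 - ⅓*4²) - 2*(-2 - 2)/(1 - 2))² = (1/(2 - ⅓*16) - 2*(-4)/(-1))² = (1/(2 - 16/3) - 2*(-1)*(-4))² = (1/(-10/3) - 8)² = (-3/10 - 8)² = (-83/10)² = 6889/100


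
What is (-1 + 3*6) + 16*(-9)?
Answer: -127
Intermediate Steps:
(-1 + 3*6) + 16*(-9) = (-1 + 18) - 144 = 17 - 144 = -127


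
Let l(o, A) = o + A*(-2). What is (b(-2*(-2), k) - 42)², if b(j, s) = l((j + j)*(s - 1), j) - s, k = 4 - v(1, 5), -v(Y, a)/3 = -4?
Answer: 12996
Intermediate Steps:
v(Y, a) = 12 (v(Y, a) = -3*(-4) = 12)
l(o, A) = o - 2*A
k = -8 (k = 4 - 1*12 = 4 - 12 = -8)
b(j, s) = -s - 2*j + 2*j*(-1 + s) (b(j, s) = ((j + j)*(s - 1) - 2*j) - s = ((2*j)*(-1 + s) - 2*j) - s = (2*j*(-1 + s) - 2*j) - s = (-2*j + 2*j*(-1 + s)) - s = -s - 2*j + 2*j*(-1 + s))
(b(-2*(-2), k) - 42)² = ((-1*(-8) - (-8)*(-2) + 2*(-2*(-2))*(-8)) - 42)² = ((8 - 4*4 + 2*4*(-8)) - 42)² = ((8 - 16 - 64) - 42)² = (-72 - 42)² = (-114)² = 12996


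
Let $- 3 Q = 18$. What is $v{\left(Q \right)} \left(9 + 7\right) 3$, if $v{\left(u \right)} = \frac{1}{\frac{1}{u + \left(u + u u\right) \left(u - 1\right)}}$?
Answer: $-10368$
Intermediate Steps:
$Q = -6$ ($Q = \left(- \frac{1}{3}\right) 18 = -6$)
$v{\left(u \right)} = u + \left(-1 + u\right) \left(u + u^{2}\right)$ ($v{\left(u \right)} = \frac{1}{\frac{1}{u + \left(u + u^{2}\right) \left(-1 + u\right)}} = \frac{1}{\frac{1}{u + \left(-1 + u\right) \left(u + u^{2}\right)}} = u + \left(-1 + u\right) \left(u + u^{2}\right)$)
$v{\left(Q \right)} \left(9 + 7\right) 3 = \left(-6\right)^{3} \left(9 + 7\right) 3 = - 216 \cdot 16 \cdot 3 = \left(-216\right) 48 = -10368$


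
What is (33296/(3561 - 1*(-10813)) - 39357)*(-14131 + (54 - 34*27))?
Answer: 4241217454445/7187 ≈ 5.9012e+8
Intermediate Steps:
(33296/(3561 - 1*(-10813)) - 39357)*(-14131 + (54 - 34*27)) = (33296/(3561 + 10813) - 39357)*(-14131 + (54 - 918)) = (33296/14374 - 39357)*(-14131 - 864) = (33296*(1/14374) - 39357)*(-14995) = (16648/7187 - 39357)*(-14995) = -282842111/7187*(-14995) = 4241217454445/7187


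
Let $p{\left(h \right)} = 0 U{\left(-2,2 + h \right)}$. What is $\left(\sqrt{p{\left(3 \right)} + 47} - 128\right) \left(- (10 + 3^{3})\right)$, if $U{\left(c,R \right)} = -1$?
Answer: $4736 - 37 \sqrt{47} \approx 4482.3$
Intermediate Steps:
$p{\left(h \right)} = 0$ ($p{\left(h \right)} = 0 \left(-1\right) = 0$)
$\left(\sqrt{p{\left(3 \right)} + 47} - 128\right) \left(- (10 + 3^{3})\right) = \left(\sqrt{0 + 47} - 128\right) \left(- (10 + 3^{3})\right) = \left(\sqrt{47} - 128\right) \left(- (10 + 27)\right) = \left(-128 + \sqrt{47}\right) \left(\left(-1\right) 37\right) = \left(-128 + \sqrt{47}\right) \left(-37\right) = 4736 - 37 \sqrt{47}$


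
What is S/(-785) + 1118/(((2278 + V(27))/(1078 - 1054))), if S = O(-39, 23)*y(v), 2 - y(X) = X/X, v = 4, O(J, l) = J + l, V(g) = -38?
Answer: 263737/21980 ≈ 11.999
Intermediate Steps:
y(X) = 1 (y(X) = 2 - X/X = 2 - 1*1 = 2 - 1 = 1)
S = -16 (S = (-39 + 23)*1 = -16*1 = -16)
S/(-785) + 1118/(((2278 + V(27))/(1078 - 1054))) = -16/(-785) + 1118/(((2278 - 38)/(1078 - 1054))) = -16*(-1/785) + 1118/((2240/24)) = 16/785 + 1118/((2240*(1/24))) = 16/785 + 1118/(280/3) = 16/785 + 1118*(3/280) = 16/785 + 1677/140 = 263737/21980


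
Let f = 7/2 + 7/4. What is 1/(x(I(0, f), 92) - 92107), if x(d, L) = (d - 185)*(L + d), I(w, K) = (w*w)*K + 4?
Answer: -1/109483 ≈ -9.1338e-6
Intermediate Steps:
f = 21/4 (f = 7*(1/2) + 7*(1/4) = 7/2 + 7/4 = 21/4 ≈ 5.2500)
I(w, K) = 4 + K*w**2 (I(w, K) = w**2*K + 4 = K*w**2 + 4 = 4 + K*w**2)
x(d, L) = (-185 + d)*(L + d)
1/(x(I(0, f), 92) - 92107) = 1/(((4 + (21/4)*0**2)**2 - 185*92 - 185*(4 + (21/4)*0**2) + 92*(4 + (21/4)*0**2)) - 92107) = 1/(((4 + (21/4)*0)**2 - 17020 - 185*(4 + (21/4)*0) + 92*(4 + (21/4)*0)) - 92107) = 1/(((4 + 0)**2 - 17020 - 185*(4 + 0) + 92*(4 + 0)) - 92107) = 1/((4**2 - 17020 - 185*4 + 92*4) - 92107) = 1/((16 - 17020 - 740 + 368) - 92107) = 1/(-17376 - 92107) = 1/(-109483) = -1/109483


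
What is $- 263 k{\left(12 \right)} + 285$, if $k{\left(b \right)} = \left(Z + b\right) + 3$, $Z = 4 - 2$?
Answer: $-4186$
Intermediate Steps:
$Z = 2$
$k{\left(b \right)} = 5 + b$ ($k{\left(b \right)} = \left(2 + b\right) + 3 = 5 + b$)
$- 263 k{\left(12 \right)} + 285 = - 263 \left(5 + 12\right) + 285 = \left(-263\right) 17 + 285 = -4471 + 285 = -4186$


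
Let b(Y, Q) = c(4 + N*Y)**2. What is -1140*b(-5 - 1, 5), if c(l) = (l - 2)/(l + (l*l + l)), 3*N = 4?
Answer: -2565/4 ≈ -641.25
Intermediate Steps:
N = 4/3 (N = (1/3)*4 = 4/3 ≈ 1.3333)
c(l) = (-2 + l)/(l**2 + 2*l) (c(l) = (-2 + l)/(l + (l**2 + l)) = (-2 + l)/(l + (l + l**2)) = (-2 + l)/(l**2 + 2*l))
b(Y, Q) = (2 + 4*Y/3)**2/((4 + 4*Y/3)**2*(6 + 4*Y/3)**2) (b(Y, Q) = ((-2 + (4 + 4*Y/3))/((4 + 4*Y/3)*(2 + (4 + 4*Y/3))))**2 = ((2 + 4*Y/3)/((4 + 4*Y/3)*(6 + 4*Y/3)))**2 = (2 + 4*Y/3)**2/((4 + 4*Y/3)**2*(6 + 4*Y/3)**2))
-1140*b(-5 - 1, 5) = -2565*(3 + 2*(-5 - 1))**2/(4*(3 + (-5 - 1))**2*(9 + 2*(-5 - 1))**2) = -2565*(3 + 2*(-6))**2/(4*(3 - 6)**2*(9 + 2*(-6))**2) = -2565*(3 - 12)**2/(4*(-3)**2*(9 - 12)**2) = -2565*(-9)**2/(4*9*(-3)**2) = -2565*81/(4*9*9) = -1140*9/16 = -2565/4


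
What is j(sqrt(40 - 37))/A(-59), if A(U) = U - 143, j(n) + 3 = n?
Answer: 3/202 - sqrt(3)/202 ≈ 0.0062770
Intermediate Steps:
j(n) = -3 + n
A(U) = -143 + U
j(sqrt(40 - 37))/A(-59) = (-3 + sqrt(40 - 37))/(-143 - 59) = (-3 + sqrt(3))/(-202) = (-3 + sqrt(3))*(-1/202) = 3/202 - sqrt(3)/202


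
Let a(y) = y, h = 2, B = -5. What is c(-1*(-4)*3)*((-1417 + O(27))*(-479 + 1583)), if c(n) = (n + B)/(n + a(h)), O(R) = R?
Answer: -767280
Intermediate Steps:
c(n) = (-5 + n)/(2 + n) (c(n) = (n - 5)/(n + 2) = (-5 + n)/(2 + n))
c(-1*(-4)*3)*((-1417 + O(27))*(-479 + 1583)) = ((-5 - 1*(-4)*3)/(2 - 1*(-4)*3))*((-1417 + 27)*(-479 + 1583)) = ((-5 + 4*3)/(2 + 4*3))*(-1390*1104) = ((-5 + 12)/(2 + 12))*(-1534560) = (7/14)*(-1534560) = ((1/14)*7)*(-1534560) = (½)*(-1534560) = -767280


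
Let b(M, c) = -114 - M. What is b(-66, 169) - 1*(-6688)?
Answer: 6640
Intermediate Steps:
b(-66, 169) - 1*(-6688) = (-114 - 1*(-66)) - 1*(-6688) = (-114 + 66) + 6688 = -48 + 6688 = 6640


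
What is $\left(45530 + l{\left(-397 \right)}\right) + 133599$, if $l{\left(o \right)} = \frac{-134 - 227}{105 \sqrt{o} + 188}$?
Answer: $\frac{790365265833}{4412269} + \frac{37905 i \sqrt{397}}{4412269} \approx 1.7913 \cdot 10^{5} + 0.17117 i$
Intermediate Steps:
$l{\left(o \right)} = - \frac{361}{188 + 105 \sqrt{o}}$
$\left(45530 + l{\left(-397 \right)}\right) + 133599 = \left(45530 - \frac{361}{188 + 105 \sqrt{-397}}\right) + 133599 = \left(45530 - \frac{361}{188 + 105 i \sqrt{397}}\right) + 133599 = 179129 - \frac{361}{188 + 105 i \sqrt{397}}$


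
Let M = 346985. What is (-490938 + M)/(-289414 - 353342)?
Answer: 143953/642756 ≈ 0.22396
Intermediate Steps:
(-490938 + M)/(-289414 - 353342) = (-490938 + 346985)/(-289414 - 353342) = -143953/(-642756) = -143953*(-1/642756) = 143953/642756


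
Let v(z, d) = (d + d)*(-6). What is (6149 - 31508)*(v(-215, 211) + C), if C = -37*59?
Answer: 119567685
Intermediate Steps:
C = -2183
v(z, d) = -12*d (v(z, d) = (2*d)*(-6) = -12*d)
(6149 - 31508)*(v(-215, 211) + C) = (6149 - 31508)*(-12*211 - 2183) = -25359*(-2532 - 2183) = -25359*(-4715) = 119567685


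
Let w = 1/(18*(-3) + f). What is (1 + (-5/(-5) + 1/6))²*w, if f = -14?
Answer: -169/2448 ≈ -0.069036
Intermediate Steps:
w = -1/68 (w = 1/(18*(-3) - 14) = 1/(-54 - 14) = 1/(-68) = -1/68 ≈ -0.014706)
(1 + (-5/(-5) + 1/6))²*w = (1 + (-5/(-5) + 1/6))²*(-1/68) = (1 + (-5*(-⅕) + 1*(⅙)))²*(-1/68) = (1 + (1 + ⅙))²*(-1/68) = (1 + 7/6)²*(-1/68) = (13/6)²*(-1/68) = (169/36)*(-1/68) = -169/2448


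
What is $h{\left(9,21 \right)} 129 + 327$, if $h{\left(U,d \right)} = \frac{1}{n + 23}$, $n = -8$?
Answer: $\frac{1678}{5} \approx 335.6$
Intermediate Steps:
$h{\left(U,d \right)} = \frac{1}{15}$ ($h{\left(U,d \right)} = \frac{1}{-8 + 23} = \frac{1}{15}$)
$h{\left(9,21 \right)} 129 + 327 = \frac{1}{15} \cdot 129 + 327 = \frac{43}{5} + 327 = \frac{1678}{5}$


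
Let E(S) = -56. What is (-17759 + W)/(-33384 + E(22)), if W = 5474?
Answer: 2457/6688 ≈ 0.36737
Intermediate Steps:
(-17759 + W)/(-33384 + E(22)) = (-17759 + 5474)/(-33384 - 56) = -12285/(-33440) = -12285*(-1/33440) = 2457/6688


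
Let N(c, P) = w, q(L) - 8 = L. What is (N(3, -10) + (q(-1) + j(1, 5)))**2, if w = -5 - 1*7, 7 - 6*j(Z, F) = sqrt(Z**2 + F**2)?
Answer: (23 + sqrt(26))**2/36 ≈ 21.932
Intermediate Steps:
q(L) = 8 + L
j(Z, F) = 7/6 - sqrt(F**2 + Z**2)/6 (j(Z, F) = 7/6 - sqrt(Z**2 + F**2)/6 = 7/6 - sqrt(F**2 + Z**2)/6)
w = -12 (w = -5 - 7 = -12)
N(c, P) = -12
(N(3, -10) + (q(-1) + j(1, 5)))**2 = (-12 + ((8 - 1) + (7/6 - sqrt(5**2 + 1**2)/6)))**2 = (-12 + (7 + (7/6 - sqrt(25 + 1)/6)))**2 = (-12 + (7 + (7/6 - sqrt(26)/6)))**2 = (-12 + (49/6 - sqrt(26)/6))**2 = (-23/6 - sqrt(26)/6)**2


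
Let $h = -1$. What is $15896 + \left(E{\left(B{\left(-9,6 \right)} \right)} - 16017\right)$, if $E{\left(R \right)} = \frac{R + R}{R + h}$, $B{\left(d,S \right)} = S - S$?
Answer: $-121$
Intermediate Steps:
$B{\left(d,S \right)} = 0$
$E{\left(R \right)} = \frac{2 R}{-1 + R}$ ($E{\left(R \right)} = \frac{R + R}{R - 1} = \frac{2 R}{-1 + R}$)
$15896 + \left(E{\left(B{\left(-9,6 \right)} \right)} - 16017\right) = 15896 - \left(16017 + \frac{0}{-1 + 0}\right) = 15896 - \left(16017 + \frac{0}{-1}\right) = 15896 - \left(16017 + 0 \left(-1\right)\right) = 15896 + \left(0 - 16017\right) = 15896 - 16017 = -121$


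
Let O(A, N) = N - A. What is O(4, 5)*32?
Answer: 32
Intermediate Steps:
O(4, 5)*32 = (5 - 1*4)*32 = (5 - 4)*32 = 1*32 = 32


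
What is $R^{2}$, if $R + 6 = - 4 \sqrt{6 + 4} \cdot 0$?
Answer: $36$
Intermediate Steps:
$R = -6$ ($R = -6 + - 4 \sqrt{6 + 4} \cdot 0 = -6 + - 4 \sqrt{10} \cdot 0 = -6 + 0 = -6$)
$R^{2} = \left(-6\right)^{2} = 36$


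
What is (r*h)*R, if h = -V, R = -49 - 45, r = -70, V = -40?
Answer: 263200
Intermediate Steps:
R = -94
h = 40 (h = -1*(-40) = 40)
(r*h)*R = -70*40*(-94) = -2800*(-94) = 263200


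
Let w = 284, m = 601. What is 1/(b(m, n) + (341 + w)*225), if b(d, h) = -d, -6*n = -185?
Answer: 1/140024 ≈ 7.1416e-6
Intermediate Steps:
n = 185/6 (n = -1/6*(-185) = 185/6 ≈ 30.833)
1/(b(m, n) + (341 + w)*225) = 1/(-1*601 + (341 + 284)*225) = 1/(-601 + 625*225) = 1/(-601 + 140625) = 1/140024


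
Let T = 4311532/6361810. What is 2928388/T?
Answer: 4657462015570/1077883 ≈ 4.3209e+6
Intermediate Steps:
T = 2155766/3180905 (T = 4311532*(1/6361810) = 2155766/3180905 ≈ 0.67772)
2928388/T = 2928388/(2155766/3180905) = 2928388*(3180905/2155766) = 4657462015570/1077883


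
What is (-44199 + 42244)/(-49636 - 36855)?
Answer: 1955/86491 ≈ 0.022604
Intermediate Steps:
(-44199 + 42244)/(-49636 - 36855) = -1955/(-86491) = -1955*(-1/86491) = 1955/86491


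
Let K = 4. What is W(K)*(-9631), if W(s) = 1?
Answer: -9631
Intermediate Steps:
W(K)*(-9631) = 1*(-9631) = -9631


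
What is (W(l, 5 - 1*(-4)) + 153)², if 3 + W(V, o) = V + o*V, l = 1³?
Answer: 25600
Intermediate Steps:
l = 1
W(V, o) = -3 + V + V*o (W(V, o) = -3 + (V + o*V) = -3 + (V + V*o) = -3 + V + V*o)
(W(l, 5 - 1*(-4)) + 153)² = ((-3 + 1 + 1*(5 - 1*(-4))) + 153)² = ((-3 + 1 + 1*(5 + 4)) + 153)² = ((-3 + 1 + 1*9) + 153)² = ((-3 + 1 + 9) + 153)² = (7 + 153)² = 160² = 25600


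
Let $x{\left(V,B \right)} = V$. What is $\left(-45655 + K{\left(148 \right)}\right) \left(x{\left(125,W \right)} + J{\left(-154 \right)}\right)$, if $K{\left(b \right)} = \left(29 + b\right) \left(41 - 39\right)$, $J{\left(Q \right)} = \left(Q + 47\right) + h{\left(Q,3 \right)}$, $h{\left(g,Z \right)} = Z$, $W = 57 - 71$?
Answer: $-951321$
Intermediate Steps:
$W = -14$ ($W = 57 - 71 = -14$)
$J{\left(Q \right)} = 50 + Q$ ($J{\left(Q \right)} = \left(Q + 47\right) + 3 = \left(47 + Q\right) + 3 = 50 + Q$)
$K{\left(b \right)} = 58 + 2 b$ ($K{\left(b \right)} = \left(29 + b\right) 2 = 58 + 2 b$)
$\left(-45655 + K{\left(148 \right)}\right) \left(x{\left(125,W \right)} + J{\left(-154 \right)}\right) = \left(-45655 + \left(58 + 2 \cdot 148\right)\right) \left(125 + \left(50 - 154\right)\right) = \left(-45655 + \left(58 + 296\right)\right) \left(125 - 104\right) = \left(-45655 + 354\right) 21 = \left(-45301\right) 21 = -951321$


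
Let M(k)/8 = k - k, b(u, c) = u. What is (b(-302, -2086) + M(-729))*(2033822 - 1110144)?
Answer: -278950756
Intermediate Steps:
M(k) = 0 (M(k) = 8*(k - k) = 8*0 = 0)
(b(-302, -2086) + M(-729))*(2033822 - 1110144) = (-302 + 0)*(2033822 - 1110144) = -302*923678 = -278950756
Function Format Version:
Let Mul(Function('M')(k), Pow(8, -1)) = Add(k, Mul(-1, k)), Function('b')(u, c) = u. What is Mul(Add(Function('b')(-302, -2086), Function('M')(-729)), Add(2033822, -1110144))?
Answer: -278950756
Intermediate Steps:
Function('M')(k) = 0 (Function('M')(k) = Mul(8, Add(k, Mul(-1, k))) = Mul(8, 0) = 0)
Mul(Add(Function('b')(-302, -2086), Function('M')(-729)), Add(2033822, -1110144)) = Mul(Add(-302, 0), Add(2033822, -1110144)) = Mul(-302, 923678) = -278950756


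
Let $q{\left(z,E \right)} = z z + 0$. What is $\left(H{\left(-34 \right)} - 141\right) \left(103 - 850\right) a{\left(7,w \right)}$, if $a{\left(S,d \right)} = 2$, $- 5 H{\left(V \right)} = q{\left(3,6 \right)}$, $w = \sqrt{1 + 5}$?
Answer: $\frac{1066716}{5} \approx 2.1334 \cdot 10^{5}$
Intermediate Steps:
$w = \sqrt{6} \approx 2.4495$
$q{\left(z,E \right)} = z^{2}$ ($q{\left(z,E \right)} = z^{2} + 0 = z^{2}$)
$H{\left(V \right)} = - \frac{9}{5}$ ($H{\left(V \right)} = - \frac{3^{2}}{5} = \left(- \frac{1}{5}\right) 9 = - \frac{9}{5}$)
$\left(H{\left(-34 \right)} - 141\right) \left(103 - 850\right) a{\left(7,w \right)} = \left(- \frac{9}{5} - 141\right) \left(103 - 850\right) 2 = \left(- \frac{714}{5}\right) \left(-747\right) 2 = \frac{533358}{5} \cdot 2 = \frac{1066716}{5}$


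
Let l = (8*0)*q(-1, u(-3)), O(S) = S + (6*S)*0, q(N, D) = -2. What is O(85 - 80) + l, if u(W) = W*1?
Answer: 5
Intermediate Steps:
u(W) = W
O(S) = S (O(S) = S + 0 = S)
l = 0 (l = (8*0)*(-2) = 0*(-2) = 0)
O(85 - 80) + l = (85 - 80) + 0 = 5 + 0 = 5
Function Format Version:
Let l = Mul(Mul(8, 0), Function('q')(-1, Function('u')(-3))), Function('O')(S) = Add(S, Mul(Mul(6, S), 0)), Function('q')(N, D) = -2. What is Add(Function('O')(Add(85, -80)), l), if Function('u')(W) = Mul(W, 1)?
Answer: 5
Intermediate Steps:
Function('u')(W) = W
Function('O')(S) = S (Function('O')(S) = Add(S, 0) = S)
l = 0 (l = Mul(Mul(8, 0), -2) = Mul(0, -2) = 0)
Add(Function('O')(Add(85, -80)), l) = Add(Add(85, -80), 0) = Add(5, 0) = 5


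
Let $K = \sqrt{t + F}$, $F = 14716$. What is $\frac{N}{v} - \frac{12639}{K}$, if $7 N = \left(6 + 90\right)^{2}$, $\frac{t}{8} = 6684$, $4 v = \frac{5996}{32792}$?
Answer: $\frac{302211072}{10493} - \frac{12639 \sqrt{17047}}{34094} \approx 28753.0$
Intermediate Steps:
$v = \frac{1499}{32792}$ ($v = \frac{5996 \cdot \frac{1}{32792}}{4} = \frac{1}{4} \cdot \frac{1499}{8198} = \frac{1499}{32792} \approx 0.045712$)
$t = 53472$ ($t = 8 \cdot 6684 = 53472$)
$N = \frac{9216}{7}$ ($N = \frac{\left(6 + 90\right)^{2}}{7} = \frac{96^{2}}{7} = \frac{1}{7} \cdot 9216 = \frac{9216}{7} \approx 1316.6$)
$K = 2 \sqrt{17047}$ ($K = \sqrt{53472 + 14716} = \sqrt{68188} = 2 \sqrt{17047} \approx 261.13$)
$\frac{N}{v} - \frac{12639}{K} = \frac{9216}{7 \cdot \frac{1499}{32792}} - \frac{12639}{2 \sqrt{17047}} = \frac{9216}{7} \cdot \frac{32792}{1499} - 12639 \frac{\sqrt{17047}}{34094} = \frac{302211072}{10493} - \frac{12639 \sqrt{17047}}{34094}$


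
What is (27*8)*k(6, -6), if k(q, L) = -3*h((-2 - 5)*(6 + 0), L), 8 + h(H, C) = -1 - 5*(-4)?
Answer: -7128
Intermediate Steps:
h(H, C) = 11 (h(H, C) = -8 + (-1 - 5*(-4)) = -8 + (-1 + 20) = -8 + 19 = 11)
k(q, L) = -33 (k(q, L) = -3*11 = -33)
(27*8)*k(6, -6) = (27*8)*(-33) = 216*(-33) = -7128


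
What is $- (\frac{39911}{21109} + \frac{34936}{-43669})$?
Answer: $- \frac{1005409435}{921808921} \approx -1.0907$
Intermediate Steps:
$- (\frac{39911}{21109} + \frac{34936}{-43669}) = - (39911 \cdot \frac{1}{21109} + 34936 \left(- \frac{1}{43669}\right)) = - (\frac{39911}{21109} - \frac{34936}{43669}) = \left(-1\right) \frac{1005409435}{921808921} = - \frac{1005409435}{921808921}$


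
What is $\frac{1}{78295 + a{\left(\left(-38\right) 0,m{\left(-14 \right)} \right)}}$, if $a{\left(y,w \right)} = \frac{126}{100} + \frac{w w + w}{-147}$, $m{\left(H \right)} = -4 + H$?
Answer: $\frac{2450}{191820737} \approx 1.2772 \cdot 10^{-5}$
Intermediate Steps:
$a{\left(y,w \right)} = \frac{63}{50} - \frac{w}{147} - \frac{w^{2}}{147}$ ($a{\left(y,w \right)} = 126 \cdot \frac{1}{100} + \left(w^{2} + w\right) \left(- \frac{1}{147}\right) = \frac{63}{50} + \left(w + w^{2}\right) \left(- \frac{1}{147}\right) = \frac{63}{50} - \left(\frac{w}{147} + \frac{w^{2}}{147}\right) = \frac{63}{50} - \frac{w}{147} - \frac{w^{2}}{147}$)
$\frac{1}{78295 + a{\left(\left(-38\right) 0,m{\left(-14 \right)} \right)}} = \frac{1}{78295 - \left(- \frac{63}{50} + \frac{\left(-4 - 14\right)^{2}}{147} + \frac{-4 - 14}{147}\right)} = \frac{1}{78295 - \left(- \frac{3387}{2450} + \frac{108}{49}\right)} = \frac{1}{78295 + \left(\frac{63}{50} + \frac{6}{49} - \frac{108}{49}\right)} = \frac{1}{78295 - \frac{2013}{2450}} = \frac{1}{\frac{191820737}{2450}} = \frac{2450}{191820737}$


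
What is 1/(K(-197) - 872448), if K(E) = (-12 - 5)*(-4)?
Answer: -1/872380 ≈ -1.1463e-6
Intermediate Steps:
K(E) = 68 (K(E) = -17*(-4) = 68)
1/(K(-197) - 872448) = 1/(68 - 872448) = 1/(-872380) = -1/872380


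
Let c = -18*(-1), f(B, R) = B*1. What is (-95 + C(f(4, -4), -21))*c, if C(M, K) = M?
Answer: -1638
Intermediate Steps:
f(B, R) = B
c = 18
(-95 + C(f(4, -4), -21))*c = (-95 + 4)*18 = -91*18 = -1638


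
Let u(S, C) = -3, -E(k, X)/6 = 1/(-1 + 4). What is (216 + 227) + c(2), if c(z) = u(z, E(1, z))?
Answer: 440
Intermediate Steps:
E(k, X) = -2 (E(k, X) = -6/(-1 + 4) = -6/3 = -6*⅓ = -2)
c(z) = -3
(216 + 227) + c(2) = (216 + 227) - 3 = 443 - 3 = 440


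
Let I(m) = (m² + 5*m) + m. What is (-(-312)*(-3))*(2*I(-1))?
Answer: 9360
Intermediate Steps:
I(m) = m² + 6*m
(-(-312)*(-3))*(2*I(-1)) = (-(-312)*(-3))*(2*(-(6 - 1))) = (-52*18)*(2*(-1*5)) = -1872*(-5) = -936*(-10) = 9360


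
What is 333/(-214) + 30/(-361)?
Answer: -126633/77254 ≈ -1.6392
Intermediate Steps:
333/(-214) + 30/(-361) = 333*(-1/214) + 30*(-1/361) = -333/214 - 30/361 = -126633/77254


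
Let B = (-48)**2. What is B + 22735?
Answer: 25039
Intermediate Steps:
B = 2304
B + 22735 = 2304 + 22735 = 25039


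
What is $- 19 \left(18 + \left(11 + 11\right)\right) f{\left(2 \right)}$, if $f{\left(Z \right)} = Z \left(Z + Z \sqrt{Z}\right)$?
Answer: $-3040 - 3040 \sqrt{2} \approx -7339.2$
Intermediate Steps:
$f{\left(Z \right)} = Z \left(Z + Z^{\frac{3}{2}}\right)$
$- 19 \left(18 + \left(11 + 11\right)\right) f{\left(2 \right)} = - 19 \left(18 + \left(11 + 11\right)\right) \left(2^{2} + 2^{\frac{5}{2}}\right) = - 19 \left(18 + 22\right) \left(4 + 4 \sqrt{2}\right) = \left(-19\right) 40 \left(4 + 4 \sqrt{2}\right) = - 760 \left(4 + 4 \sqrt{2}\right) = -3040 - 3040 \sqrt{2}$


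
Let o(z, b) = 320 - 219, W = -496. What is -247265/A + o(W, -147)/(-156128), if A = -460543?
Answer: 38558475077/71903657504 ≈ 0.53625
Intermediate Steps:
o(z, b) = 101
-247265/A + o(W, -147)/(-156128) = -247265/(-460543) + 101/(-156128) = -247265*(-1/460543) + 101*(-1/156128) = 247265/460543 - 101/156128 = 38558475077/71903657504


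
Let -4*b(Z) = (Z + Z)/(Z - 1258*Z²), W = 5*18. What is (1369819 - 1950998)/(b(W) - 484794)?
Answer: 131601010402/109775783771 ≈ 1.1988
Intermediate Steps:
W = 90
b(Z) = -Z/(2*(Z - 1258*Z²)) (b(Z) = -(Z + Z)/(4*(Z - 1258*Z²)) = -2*Z/(4*(Z - 1258*Z²)) = -Z/(2*(Z - 1258*Z²)))
(1369819 - 1950998)/(b(W) - 484794) = (1369819 - 1950998)/(1/(2*(-1 + 1258*90)) - 484794) = -581179/(1/(2*(-1 + 113220)) - 484794) = -581179/((½)/113219 - 484794) = -581179/((½)*(1/113219) - 484794) = -581179/(1/226438 - 484794) = -581179/(-109775783771/226438) = -581179*(-226438/109775783771) = 131601010402/109775783771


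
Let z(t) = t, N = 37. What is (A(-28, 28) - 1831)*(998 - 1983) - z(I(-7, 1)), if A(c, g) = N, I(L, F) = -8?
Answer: 1767098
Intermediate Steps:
A(c, g) = 37
(A(-28, 28) - 1831)*(998 - 1983) - z(I(-7, 1)) = (37 - 1831)*(998 - 1983) - 1*(-8) = -1794*(-985) + 8 = 1767090 + 8 = 1767098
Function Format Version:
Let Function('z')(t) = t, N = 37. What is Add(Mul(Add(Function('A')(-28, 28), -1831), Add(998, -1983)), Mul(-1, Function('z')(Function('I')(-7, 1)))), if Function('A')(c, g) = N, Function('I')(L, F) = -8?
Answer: 1767098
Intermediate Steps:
Function('A')(c, g) = 37
Add(Mul(Add(Function('A')(-28, 28), -1831), Add(998, -1983)), Mul(-1, Function('z')(Function('I')(-7, 1)))) = Add(Mul(Add(37, -1831), Add(998, -1983)), Mul(-1, -8)) = Add(Mul(-1794, -985), 8) = Add(1767090, 8) = 1767098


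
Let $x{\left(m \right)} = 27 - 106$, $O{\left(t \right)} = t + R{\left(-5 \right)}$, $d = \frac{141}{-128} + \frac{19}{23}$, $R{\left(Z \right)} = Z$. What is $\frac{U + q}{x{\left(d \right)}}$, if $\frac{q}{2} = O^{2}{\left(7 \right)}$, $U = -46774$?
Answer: $\frac{46766}{79} \approx 591.97$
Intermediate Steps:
$d = - \frac{811}{2944}$ ($d = 141 \left(- \frac{1}{128}\right) + 19 \cdot \frac{1}{23} = - \frac{141}{128} + \frac{19}{23} = - \frac{811}{2944} \approx -0.27548$)
$O{\left(t \right)} = -5 + t$ ($O{\left(t \right)} = t - 5 = -5 + t$)
$x{\left(m \right)} = -79$
$q = 8$ ($q = 2 \left(-5 + 7\right)^{2} = 2 \cdot 2^{2} = 2 \cdot 4 = 8$)
$\frac{U + q}{x{\left(d \right)}} = \frac{-46774 + 8}{-79} = \left(-46766\right) \left(- \frac{1}{79}\right) = \frac{46766}{79}$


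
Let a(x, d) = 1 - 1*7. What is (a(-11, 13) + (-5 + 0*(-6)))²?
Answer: 121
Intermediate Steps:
a(x, d) = -6 (a(x, d) = 1 - 7 = -6)
(a(-11, 13) + (-5 + 0*(-6)))² = (-6 + (-5 + 0*(-6)))² = (-6 + (-5 + 0))² = (-6 - 5)² = (-11)² = 121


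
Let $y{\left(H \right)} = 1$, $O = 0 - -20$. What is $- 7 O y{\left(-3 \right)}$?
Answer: $-140$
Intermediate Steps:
$O = 20$ ($O = 0 + 20 = 20$)
$- 7 O y{\left(-3 \right)} = \left(-7\right) 20 \cdot 1 = \left(-140\right) 1 = -140$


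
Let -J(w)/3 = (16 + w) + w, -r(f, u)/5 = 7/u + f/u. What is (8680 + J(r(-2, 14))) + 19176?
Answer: 194731/7 ≈ 27819.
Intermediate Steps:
r(f, u) = -35/u - 5*f/u (r(f, u) = -5*(7/u + f/u) = -35/u - 5*f/u)
J(w) = -48 - 6*w (J(w) = -3*((16 + w) + w) = -3*(16 + 2*w) = -48 - 6*w)
(8680 + J(r(-2, 14))) + 19176 = (8680 + (-48 - 30*(-7 - 1*(-2))/14)) + 19176 = (8680 + (-48 - 30*(-7 + 2)/14)) + 19176 = (8680 + (-48 - 30*(-5)/14)) + 19176 = (8680 + (-48 - 6*(-25/14))) + 19176 = (8680 + (-48 + 75/7)) + 19176 = (8680 - 261/7) + 19176 = 60499/7 + 19176 = 194731/7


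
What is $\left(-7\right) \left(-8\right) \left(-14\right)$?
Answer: $-784$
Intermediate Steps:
$\left(-7\right) \left(-8\right) \left(-14\right) = 56 \left(-14\right) = -784$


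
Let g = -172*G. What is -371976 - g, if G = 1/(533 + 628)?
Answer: -10043348/27 ≈ -3.7198e+5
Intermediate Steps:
G = 1/1161 ≈ 0.00086133
g = -4/27 (g = -172*1/1161 = -4/27 ≈ -0.14815)
-371976 - g = -371976 - 1*(-4/27) = -371976 + 4/27 = -10043348/27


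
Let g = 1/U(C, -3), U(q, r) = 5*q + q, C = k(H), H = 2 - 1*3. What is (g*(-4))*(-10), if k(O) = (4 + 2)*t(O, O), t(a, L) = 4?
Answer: 5/18 ≈ 0.27778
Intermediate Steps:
H = -1 (H = 2 - 3 = -1)
k(O) = 24 (k(O) = (4 + 2)*4 = 6*4 = 24)
C = 24
U(q, r) = 6*q
g = 1/144 (g = 1/(6*24) = 1/144 ≈ 0.0069444)
(g*(-4))*(-10) = ((1/144)*(-4))*(-10) = -1/36*(-10) = 5/18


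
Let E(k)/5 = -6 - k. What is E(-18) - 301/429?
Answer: 25439/429 ≈ 59.298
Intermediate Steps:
E(k) = -30 - 5*k (E(k) = 5*(-6 - k) = -30 - 5*k)
E(-18) - 301/429 = (-30 - 5*(-18)) - 301/429 = (-30 + 90) - 301/429 = 60 - 1*301/429 = 60 - 301/429 = 25439/429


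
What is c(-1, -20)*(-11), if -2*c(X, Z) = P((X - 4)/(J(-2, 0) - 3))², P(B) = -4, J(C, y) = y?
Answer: 88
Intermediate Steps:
c(X, Z) = -8 (c(X, Z) = -½*(-4)² = -½*16 = -8)
c(-1, -20)*(-11) = -8*(-11) = 88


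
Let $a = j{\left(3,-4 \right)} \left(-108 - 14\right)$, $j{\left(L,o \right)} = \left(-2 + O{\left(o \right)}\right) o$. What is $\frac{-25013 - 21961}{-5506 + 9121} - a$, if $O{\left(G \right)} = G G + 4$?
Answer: $- \frac{10600378}{1205} \approx -8797.0$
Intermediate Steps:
$O{\left(G \right)} = 4 + G^{2}$ ($O{\left(G \right)} = G^{2} + 4 = 4 + G^{2}$)
$j{\left(L,o \right)} = o \left(2 + o^{2}\right)$ ($j{\left(L,o \right)} = \left(-2 + \left(4 + o^{2}\right)\right) o = \left(2 + o^{2}\right) o = o \left(2 + o^{2}\right)$)
$a = 8784$ ($a = - 4 \left(2 + \left(-4\right)^{2}\right) \left(-108 - 14\right) = - 4 \left(2 + 16\right) \left(-122\right) = \left(-4\right) 18 \left(-122\right) = \left(-72\right) \left(-122\right) = 8784$)
$\frac{-25013 - 21961}{-5506 + 9121} - a = \frac{-25013 - 21961}{-5506 + 9121} - 8784 = - \frac{46974}{3615} - 8784 = \left(-46974\right) \frac{1}{3615} - 8784 = - \frac{15658}{1205} - 8784 = - \frac{10600378}{1205}$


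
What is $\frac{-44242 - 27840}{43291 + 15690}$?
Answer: $- \frac{72082}{58981} \approx -1.2221$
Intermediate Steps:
$\frac{-44242 - 27840}{43291 + 15690} = - \frac{72082}{58981}$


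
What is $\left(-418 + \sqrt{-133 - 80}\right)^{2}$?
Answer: $\left(418 - i \sqrt{213}\right)^{2} \approx 1.7451 \cdot 10^{5} - 12201.0 i$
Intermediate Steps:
$\left(-418 + \sqrt{-133 - 80}\right)^{2} = \left(-418 + \sqrt{-213}\right)^{2} = \left(-418 + i \sqrt{213}\right)^{2}$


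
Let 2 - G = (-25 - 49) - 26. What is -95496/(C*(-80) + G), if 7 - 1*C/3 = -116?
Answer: 15916/4903 ≈ 3.2462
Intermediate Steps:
C = 369 (C = 21 - 3*(-116) = 21 + 348 = 369)
G = 102 (G = 2 - ((-25 - 49) - 26) = 2 - (-74 - 26) = 2 - 1*(-100) = 2 + 100 = 102)
-95496/(C*(-80) + G) = -95496/(369*(-80) + 102) = -95496/(-29520 + 102) = -95496/(-29418) = -95496*(-1/29418) = 15916/4903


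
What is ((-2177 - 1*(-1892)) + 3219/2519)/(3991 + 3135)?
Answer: -357348/8975197 ≈ -0.039815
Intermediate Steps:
((-2177 - 1*(-1892)) + 3219/2519)/(3991 + 3135) = ((-2177 + 1892) + 3219*(1/2519))/7126 = (-285 + 3219/2519)*(1/7126) = -714696/2519*1/7126 = -357348/8975197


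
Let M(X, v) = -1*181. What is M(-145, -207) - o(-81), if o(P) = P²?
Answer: -6742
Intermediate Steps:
M(X, v) = -181
M(-145, -207) - o(-81) = -181 - 1*(-81)² = -181 - 1*6561 = -181 - 6561 = -6742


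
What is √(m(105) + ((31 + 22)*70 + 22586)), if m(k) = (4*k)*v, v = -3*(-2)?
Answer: 4*√1801 ≈ 169.75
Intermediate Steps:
v = 6
m(k) = 24*k (m(k) = (4*k)*6 = 24*k)
√(m(105) + ((31 + 22)*70 + 22586)) = √(24*105 + ((31 + 22)*70 + 22586)) = √(2520 + (53*70 + 22586)) = √(2520 + (3710 + 22586)) = √(2520 + 26296) = √28816 = 4*√1801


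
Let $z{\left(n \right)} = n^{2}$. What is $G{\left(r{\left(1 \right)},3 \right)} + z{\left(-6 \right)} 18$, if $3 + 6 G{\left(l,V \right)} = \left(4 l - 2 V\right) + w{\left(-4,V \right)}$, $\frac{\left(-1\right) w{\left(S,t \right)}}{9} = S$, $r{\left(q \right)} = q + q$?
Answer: $\frac{3923}{6} \approx 653.83$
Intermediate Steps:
$r{\left(q \right)} = 2 q$
$w{\left(S,t \right)} = - 9 S$
$G{\left(l,V \right)} = \frac{11}{2} - \frac{V}{3} + \frac{2 l}{3}$ ($G{\left(l,V \right)} = - \frac{1}{2} + \frac{\left(4 l - 2 V\right) - -36}{6} = - \frac{1}{2} + \frac{\left(- 2 V + 4 l\right) + 36}{6} = - \frac{1}{2} + \frac{36 - 2 V + 4 l}{6} = - \frac{1}{2} + \left(6 - \frac{V}{3} + \frac{2 l}{3}\right) = \frac{11}{2} - \frac{V}{3} + \frac{2 l}{3}$)
$G{\left(r{\left(1 \right)},3 \right)} + z{\left(-6 \right)} 18 = \left(\frac{11}{2} - 1 + \frac{2 \cdot 2 \cdot 1}{3}\right) + \left(-6\right)^{2} \cdot 18 = \left(\frac{11}{2} - 1 + \frac{2}{3} \cdot 2\right) + 36 \cdot 18 = \left(\frac{11}{2} - 1 + \frac{4}{3}\right) + 648 = \frac{35}{6} + 648 = \frac{3923}{6}$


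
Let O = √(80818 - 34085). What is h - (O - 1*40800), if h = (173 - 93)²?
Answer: 47200 - √46733 ≈ 46984.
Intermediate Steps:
h = 6400 (h = 80² = 6400)
O = √46733 ≈ 216.18
h - (O - 1*40800) = 6400 - (√46733 - 1*40800) = 6400 - (√46733 - 40800) = 6400 - (-40800 + √46733) = 6400 + (40800 - √46733) = 47200 - √46733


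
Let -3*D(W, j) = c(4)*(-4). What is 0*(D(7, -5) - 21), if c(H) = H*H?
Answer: 0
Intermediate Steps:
c(H) = H**2
D(W, j) = 64/3 (D(W, j) = -4**2*(-4)/3 = -16*(-4)/3 = -1/3*(-64) = 64/3)
0*(D(7, -5) - 21) = 0*(64/3 - 21) = 0*(1/3) = 0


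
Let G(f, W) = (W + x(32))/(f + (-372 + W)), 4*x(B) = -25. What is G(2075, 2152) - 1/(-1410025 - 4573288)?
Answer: 17118263633/30754228820 ≈ 0.55661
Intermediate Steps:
x(B) = -25/4 (x(B) = (¼)*(-25) = -25/4)
G(f, W) = (-25/4 + W)/(-372 + W + f) (G(f, W) = (W - 25/4)/(f + (-372 + W)) = (-25/4 + W)/(-372 + W + f))
G(2075, 2152) - 1/(-1410025 - 4573288) = (-25/4 + 2152)/(-372 + 2152 + 2075) - 1/(-1410025 - 4573288) = (8583/4)/3855 - 1/(-5983313) = (1/3855)*(8583/4) - 1*(-1/5983313) = 2861/5140 + 1/5983313 = 17118263633/30754228820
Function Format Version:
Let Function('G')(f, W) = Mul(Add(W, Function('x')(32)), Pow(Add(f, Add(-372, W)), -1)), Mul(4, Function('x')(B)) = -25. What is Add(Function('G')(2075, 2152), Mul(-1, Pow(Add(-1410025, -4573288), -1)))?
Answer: Rational(17118263633, 30754228820) ≈ 0.55661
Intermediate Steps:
Function('x')(B) = Rational(-25, 4) (Function('x')(B) = Mul(Rational(1, 4), -25) = Rational(-25, 4))
Function('G')(f, W) = Mul(Pow(Add(-372, W, f), -1), Add(Rational(-25, 4), W)) (Function('G')(f, W) = Mul(Add(W, Rational(-25, 4)), Pow(Add(f, Add(-372, W)), -1)) = Mul(Add(Rational(-25, 4), W), Pow(Add(-372, W, f), -1)) = Mul(Pow(Add(-372, W, f), -1), Add(Rational(-25, 4), W)))
Add(Function('G')(2075, 2152), Mul(-1, Pow(Add(-1410025, -4573288), -1))) = Add(Mul(Pow(Add(-372, 2152, 2075), -1), Add(Rational(-25, 4), 2152)), Mul(-1, Pow(Add(-1410025, -4573288), -1))) = Add(Mul(Pow(3855, -1), Rational(8583, 4)), Mul(-1, Pow(-5983313, -1))) = Add(Mul(Rational(1, 3855), Rational(8583, 4)), Mul(-1, Rational(-1, 5983313))) = Add(Rational(2861, 5140), Rational(1, 5983313)) = Rational(17118263633, 30754228820)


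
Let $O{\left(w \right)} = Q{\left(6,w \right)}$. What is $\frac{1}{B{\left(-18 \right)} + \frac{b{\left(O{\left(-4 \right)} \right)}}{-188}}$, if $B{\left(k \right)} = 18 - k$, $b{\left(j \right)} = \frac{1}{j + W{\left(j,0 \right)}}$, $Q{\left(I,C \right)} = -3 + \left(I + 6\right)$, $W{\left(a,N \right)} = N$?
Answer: $\frac{1692}{60911} \approx 0.027778$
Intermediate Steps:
$Q{\left(I,C \right)} = 3 + I$ ($Q{\left(I,C \right)} = -3 + \left(6 + I\right) = 3 + I$)
$O{\left(w \right)} = 9$ ($O{\left(w \right)} = 3 + 6 = 9$)
$b{\left(j \right)} = \frac{1}{j}$ ($b{\left(j \right)} = \frac{1}{j + 0} = \frac{1}{j}$)
$\frac{1}{B{\left(-18 \right)} + \frac{b{\left(O{\left(-4 \right)} \right)}}{-188}} = \frac{1}{\left(18 - -18\right) + \frac{1}{9 \left(-188\right)}} = \frac{1}{\left(18 + 18\right) + \frac{1}{9} \left(- \frac{1}{188}\right)} = \frac{1}{36 - \frac{1}{1692}} = \frac{1}{\frac{60911}{1692}} = \frac{1692}{60911}$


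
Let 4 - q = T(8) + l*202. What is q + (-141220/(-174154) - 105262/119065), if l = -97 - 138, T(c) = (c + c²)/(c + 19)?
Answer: 1476520869275498/31103469015 ≈ 47471.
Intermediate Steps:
T(c) = (c + c²)/(19 + c)
l = -235
q = 142414/3 (q = 4 - (8*(1 + 8)/(19 + 8) - 235*202) = 4 - (8*9/27 - 47470) = 4 - (8*(1/27)*9 - 47470) = 4 - (8/3 - 47470) = 4 - 1*(-142402/3) = 4 + 142402/3 = 142414/3 ≈ 47471.)
q + (-141220/(-174154) - 105262/119065) = 142414/3 + (-141220/(-174154) - 105262/119065) = 142414/3 + (-141220*(-1/174154) - 105262*1/119065) = 142414/3 + (70610/87077 - 105262/119065) = 142414/3 - 758719524/10367823005 = 1476520869275498/31103469015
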